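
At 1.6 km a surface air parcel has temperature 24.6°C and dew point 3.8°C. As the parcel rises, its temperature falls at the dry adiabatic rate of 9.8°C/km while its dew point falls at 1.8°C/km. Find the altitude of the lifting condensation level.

T and T_d converge at 9.8 − 1.8 = 8°C per km
Height above start = (24.6 − 3.8) / 8 = 2.6 km
LCL altitude = 1600 m + 2600 m = 4200 m

4.2 km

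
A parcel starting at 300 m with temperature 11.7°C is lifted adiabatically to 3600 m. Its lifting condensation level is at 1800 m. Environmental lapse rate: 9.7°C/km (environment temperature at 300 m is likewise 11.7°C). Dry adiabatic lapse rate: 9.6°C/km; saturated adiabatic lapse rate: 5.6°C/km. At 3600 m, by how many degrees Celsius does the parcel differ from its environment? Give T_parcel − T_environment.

Parcel:
  300 → 1800 m (dry, 9.6°C/km): ΔT = -9.6 × 1.5 = -14.4°C → T = -2.7°C
  1800 → 3600 m (saturated, 5.6°C/km): ΔT = -5.6 × 1.8 = -10.08°C → T = -12.78°C
Environment:
  300 → 3600 m (environment, 9.7°C/km): ΔT = -9.7 × 3.3 = -32.01°C → T = -20.31°C
T_parcel − T_env = -12.78 − (-20.31) = +7.53°C

+7.53°C (parcel warmer than environment)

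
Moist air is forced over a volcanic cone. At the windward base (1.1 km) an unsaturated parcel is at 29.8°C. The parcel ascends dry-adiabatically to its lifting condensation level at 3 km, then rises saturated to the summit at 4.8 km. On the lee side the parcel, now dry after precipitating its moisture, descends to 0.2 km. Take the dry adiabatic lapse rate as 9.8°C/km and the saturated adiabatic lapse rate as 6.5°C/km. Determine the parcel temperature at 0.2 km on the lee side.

1100–3000 m, dry: Δz = 1.9 km ⇒ ΔT = -18.62°C; T = 11.18°C
3000–4800 m, saturated: Δz = 1.8 km ⇒ ΔT = -11.7°C; T = -0.52°C
4800–200 m, dry descent: Δz = 4.6 km ⇒ ΔT = +45.08°C; T = 44.56°C

44.56°C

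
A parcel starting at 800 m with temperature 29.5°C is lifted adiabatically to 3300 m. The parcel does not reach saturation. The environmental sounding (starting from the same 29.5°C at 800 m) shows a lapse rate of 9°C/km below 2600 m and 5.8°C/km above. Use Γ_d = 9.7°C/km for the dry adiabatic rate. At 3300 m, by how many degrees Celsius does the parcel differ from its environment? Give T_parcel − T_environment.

Parcel:
  From 800 m to 3300 m (dry): cools by 9.7 × 2.5 = 24.25°C, giving 5.25°C.
Environment:
  From 800 m to 2600 m (environment, lower layer): cools by 9 × 1.8 = 16.2°C, giving 13.3°C.
  From 2600 m to 3300 m (environment, upper layer): cools by 5.8 × 0.7 = 4.06°C, giving 9.24°C.
T_parcel − T_env = 5.25 − 9.24 = -3.99°C

-3.99°C (parcel cooler than environment)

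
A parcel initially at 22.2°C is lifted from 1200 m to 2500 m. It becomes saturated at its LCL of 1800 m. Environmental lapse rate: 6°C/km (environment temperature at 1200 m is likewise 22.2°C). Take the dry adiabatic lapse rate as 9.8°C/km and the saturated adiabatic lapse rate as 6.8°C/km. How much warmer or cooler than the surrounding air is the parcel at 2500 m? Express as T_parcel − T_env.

Parcel:
  From 1200 m to 1800 m (dry): cools by 9.8 × 0.6 = 5.88°C, giving 16.32°C.
  From 1800 m to 2500 m (saturated): cools by 6.8 × 0.7 = 4.76°C, giving 11.56°C.
Environment:
  From 1200 m to 2500 m (environment): cools by 6 × 1.3 = 7.8°C, giving 14.4°C.
T_parcel − T_env = 11.56 − 14.4 = -2.84°C

-2.84°C (parcel cooler than environment)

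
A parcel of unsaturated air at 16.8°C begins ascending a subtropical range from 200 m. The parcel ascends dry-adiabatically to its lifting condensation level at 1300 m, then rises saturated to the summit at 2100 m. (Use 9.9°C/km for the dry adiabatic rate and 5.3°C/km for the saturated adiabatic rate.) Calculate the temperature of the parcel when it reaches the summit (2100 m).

200–1300 m, dry: Δz = 1.1 km ⇒ ΔT = -10.89°C; T = 5.91°C
1300–2100 m, saturated: Δz = 0.8 km ⇒ ΔT = -4.24°C; T = 1.67°C

1.67°C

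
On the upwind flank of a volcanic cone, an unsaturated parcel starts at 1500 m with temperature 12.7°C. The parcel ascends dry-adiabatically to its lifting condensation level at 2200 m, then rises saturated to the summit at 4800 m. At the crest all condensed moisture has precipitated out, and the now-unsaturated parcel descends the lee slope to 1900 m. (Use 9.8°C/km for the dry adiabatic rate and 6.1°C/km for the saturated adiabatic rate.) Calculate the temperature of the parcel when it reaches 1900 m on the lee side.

18.4°C

Dry to 2200 m: -9.8 × 0.7 km = -6.86°C, so T = 5.84°C.
Saturated to 4800 m: -6.1 × 2.6 km = -15.86°C, so T = -10.02°C.
Dry descent to 1900 m: +9.8 × 2.9 km = +28.42°C, so T = 18.4°C.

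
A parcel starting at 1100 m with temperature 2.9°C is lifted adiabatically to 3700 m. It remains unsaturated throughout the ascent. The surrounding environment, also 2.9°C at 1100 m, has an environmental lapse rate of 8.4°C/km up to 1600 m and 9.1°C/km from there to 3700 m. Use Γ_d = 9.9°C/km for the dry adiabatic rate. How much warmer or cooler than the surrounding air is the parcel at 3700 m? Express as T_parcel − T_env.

Parcel:
  1100–3700 m, dry: Δz = 2.6 km ⇒ ΔT = -25.74°C; T = -22.84°C
Environment:
  1100–1600 m, environment, lower layer: Δz = 0.5 km ⇒ ΔT = -4.2°C; T = -1.3°C
  1600–3700 m, environment, upper layer: Δz = 2.1 km ⇒ ΔT = -19.11°C; T = -20.41°C
T_parcel − T_env = -22.84 − (-20.41) = -2.43°C

-2.43°C (parcel cooler than environment)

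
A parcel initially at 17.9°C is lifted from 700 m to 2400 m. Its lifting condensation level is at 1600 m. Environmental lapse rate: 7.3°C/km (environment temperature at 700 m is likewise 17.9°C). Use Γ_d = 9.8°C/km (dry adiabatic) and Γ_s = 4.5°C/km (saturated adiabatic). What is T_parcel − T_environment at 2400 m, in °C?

-0.01°C (parcel cooler than environment)

Parcel:
  700–1600 m, dry: Δz = 0.9 km ⇒ ΔT = -8.82°C; T = 9.08°C
  1600–2400 m, saturated: Δz = 0.8 km ⇒ ΔT = -3.6°C; T = 5.48°C
Environment:
  700–2400 m, environment: Δz = 1.7 km ⇒ ΔT = -12.41°C; T = 5.49°C
T_parcel − T_env = 5.48 − 5.49 = -0.01°C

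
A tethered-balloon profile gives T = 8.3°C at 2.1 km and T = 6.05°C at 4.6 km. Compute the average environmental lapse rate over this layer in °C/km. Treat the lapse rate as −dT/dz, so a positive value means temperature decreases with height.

Γ = −ΔT/Δz = (8.3 − 6.05) / (4600 − 2100) m
  = 2.25°C / 2.5 km = 0.9°C/km

0.9°C/km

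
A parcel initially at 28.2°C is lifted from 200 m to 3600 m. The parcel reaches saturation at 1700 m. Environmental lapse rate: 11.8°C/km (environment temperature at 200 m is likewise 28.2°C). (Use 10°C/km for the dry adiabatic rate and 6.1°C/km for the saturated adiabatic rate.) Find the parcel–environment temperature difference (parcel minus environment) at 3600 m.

Parcel:
  200–1700 m, dry: Δz = 1.5 km ⇒ ΔT = -15°C; T = 13.2°C
  1700–3600 m, saturated: Δz = 1.9 km ⇒ ΔT = -11.59°C; T = 1.61°C
Environment:
  200–3600 m, environment: Δz = 3.4 km ⇒ ΔT = -40.12°C; T = -11.92°C
T_parcel − T_env = 1.61 − (-11.92) = +13.53°C

+13.53°C (parcel warmer than environment)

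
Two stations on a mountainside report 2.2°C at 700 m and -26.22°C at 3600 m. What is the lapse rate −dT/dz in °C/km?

Γ = −ΔT/Δz = (2.2 − (-26.22)) / (3600 − 700) m
  = 28.42°C / 2.9 km = 9.8°C/km

9.8°C/km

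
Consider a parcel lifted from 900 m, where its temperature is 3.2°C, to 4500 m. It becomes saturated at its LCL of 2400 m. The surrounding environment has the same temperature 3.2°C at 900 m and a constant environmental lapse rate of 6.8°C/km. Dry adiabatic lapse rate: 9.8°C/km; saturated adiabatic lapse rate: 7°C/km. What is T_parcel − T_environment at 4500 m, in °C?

-4.92°C (parcel cooler than environment)

Parcel:
  From 900 m to 2400 m (dry): cools by 9.8 × 1.5 = 14.7°C, giving -11.5°C.
  From 2400 m to 4500 m (saturated): cools by 7 × 2.1 = 14.7°C, giving -26.2°C.
Environment:
  From 900 m to 4500 m (environment): cools by 6.8 × 3.6 = 24.48°C, giving -21.28°C.
T_parcel − T_env = -26.2 − (-21.28) = -4.92°C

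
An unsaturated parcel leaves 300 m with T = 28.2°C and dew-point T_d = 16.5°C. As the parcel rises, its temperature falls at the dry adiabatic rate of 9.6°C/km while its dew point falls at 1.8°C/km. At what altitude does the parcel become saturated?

T and T_d converge at 9.6 − 1.8 = 7.8°C per km
Height above start = (28.2 − 16.5) / 7.8 = 1.5 km
LCL altitude = 300 m + 1500 m = 1800 m

1800 m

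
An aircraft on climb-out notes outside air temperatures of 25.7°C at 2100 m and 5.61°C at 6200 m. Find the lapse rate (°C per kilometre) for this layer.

4.9°C/km

Γ = −ΔT/Δz = (25.7 − 5.61) / (6200 − 2100) m
  = 20.09°C / 4.1 km = 4.9°C/km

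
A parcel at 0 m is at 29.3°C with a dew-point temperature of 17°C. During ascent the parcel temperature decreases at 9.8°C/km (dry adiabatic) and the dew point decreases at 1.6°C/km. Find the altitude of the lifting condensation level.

1500 m

T and T_d converge at 9.8 − 1.6 = 8.2°C per km
Height above start = (29.3 − 17) / 8.2 = 1.5 km
LCL altitude = 0 m + 1500 m = 1500 m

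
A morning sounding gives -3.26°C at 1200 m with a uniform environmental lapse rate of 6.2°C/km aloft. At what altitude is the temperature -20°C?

3900 m

Height above start = (-3.26 − (-20)) / 6.2 = 2.7 km
Altitude = 1200 m + 2700 m = 3900 m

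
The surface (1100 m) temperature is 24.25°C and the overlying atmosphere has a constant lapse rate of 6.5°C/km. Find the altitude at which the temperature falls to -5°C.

Height above start = (24.25 − (-5)) / 6.5 = 4.5 km
Altitude = 1100 m + 4500 m = 5600 m

5600 m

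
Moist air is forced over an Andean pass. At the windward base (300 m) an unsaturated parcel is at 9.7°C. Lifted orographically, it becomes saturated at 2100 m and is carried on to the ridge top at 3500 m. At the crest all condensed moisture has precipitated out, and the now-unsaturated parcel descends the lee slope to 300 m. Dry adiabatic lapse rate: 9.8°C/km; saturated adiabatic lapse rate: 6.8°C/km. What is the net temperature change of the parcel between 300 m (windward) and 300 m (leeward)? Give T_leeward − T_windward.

300 → 2100 m (dry, 9.8°C/km): ΔT = -9.8 × 1.8 = -17.64°C → T = -7.94°C
2100 → 3500 m (saturated, 6.8°C/km): ΔT = -6.8 × 1.4 = -9.52°C → T = -17.46°C
3500 → 300 m (dry descent, 9.8°C/km): ΔT = +9.8 × 3.2 = +31.36°C → T = 13.9°C
Net change vs windward start: 13.9 − 9.7 = +4.2°C

+4.2°C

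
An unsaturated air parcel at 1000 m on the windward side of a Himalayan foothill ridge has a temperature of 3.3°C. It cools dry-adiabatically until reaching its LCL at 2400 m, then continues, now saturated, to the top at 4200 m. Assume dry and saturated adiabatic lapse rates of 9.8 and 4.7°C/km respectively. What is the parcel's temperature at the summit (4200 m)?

1000 → 2400 m (dry, 9.8°C/km): ΔT = -9.8 × 1.4 = -13.72°C → T = -10.42°C
2400 → 4200 m (saturated, 4.7°C/km): ΔT = -4.7 × 1.8 = -8.46°C → T = -18.88°C

-18.88°C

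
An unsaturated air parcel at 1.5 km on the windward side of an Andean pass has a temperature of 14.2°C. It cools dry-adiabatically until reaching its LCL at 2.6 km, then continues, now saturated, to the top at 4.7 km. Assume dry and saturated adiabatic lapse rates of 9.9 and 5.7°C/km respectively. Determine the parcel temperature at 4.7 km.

Dry to 2600 m: -9.9 × 1.1 km = -10.89°C, so T = 3.31°C.
Saturated to 4700 m: -5.7 × 2.1 km = -11.97°C, so T = -8.66°C.

-8.66°C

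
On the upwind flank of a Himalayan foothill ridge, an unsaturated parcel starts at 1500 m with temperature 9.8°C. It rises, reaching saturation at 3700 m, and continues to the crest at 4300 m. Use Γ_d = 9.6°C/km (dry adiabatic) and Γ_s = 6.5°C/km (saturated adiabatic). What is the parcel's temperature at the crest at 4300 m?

1500 → 3700 m (dry, 9.6°C/km): ΔT = -9.6 × 2.2 = -21.12°C → T = -11.32°C
3700 → 4300 m (saturated, 6.5°C/km): ΔT = -6.5 × 0.6 = -3.9°C → T = -15.22°C

-15.22°C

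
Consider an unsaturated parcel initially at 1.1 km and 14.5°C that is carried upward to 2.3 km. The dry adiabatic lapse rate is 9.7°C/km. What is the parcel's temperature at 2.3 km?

2.86°C

1100–2300 m, dry adiabatic: Δz = 1.2 km ⇒ ΔT = -11.64°C; T = 2.86°C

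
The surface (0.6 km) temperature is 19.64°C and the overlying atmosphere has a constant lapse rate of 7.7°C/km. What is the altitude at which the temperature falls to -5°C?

Height above start = (19.64 − (-5)) / 7.7 = 3.2 km
Altitude = 600 m + 3200 m = 3800 m

3.8 km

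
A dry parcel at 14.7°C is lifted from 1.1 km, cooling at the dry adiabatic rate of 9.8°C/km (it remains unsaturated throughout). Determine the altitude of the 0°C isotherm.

Height above start = (14.7 − 0) / 9.8 = 1.5 km
Altitude = 1100 m + 1500 m = 2600 m

2.6 km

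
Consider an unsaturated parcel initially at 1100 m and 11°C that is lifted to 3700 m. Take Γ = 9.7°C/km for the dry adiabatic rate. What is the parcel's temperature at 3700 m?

1100–3700 m, dry adiabatic: Δz = 2.6 km ⇒ ΔT = -25.22°C; T = -14.22°C

-14.22°C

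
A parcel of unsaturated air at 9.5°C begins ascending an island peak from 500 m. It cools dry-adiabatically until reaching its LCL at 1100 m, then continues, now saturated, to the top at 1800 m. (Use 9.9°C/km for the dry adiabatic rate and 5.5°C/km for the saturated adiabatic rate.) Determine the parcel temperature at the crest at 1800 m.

From 500 m to 1100 m (dry): cools by 9.9 × 0.6 = 5.94°C, giving 3.56°C.
From 1100 m to 1800 m (saturated): cools by 5.5 × 0.7 = 3.85°C, giving -0.29°C.

-0.29°C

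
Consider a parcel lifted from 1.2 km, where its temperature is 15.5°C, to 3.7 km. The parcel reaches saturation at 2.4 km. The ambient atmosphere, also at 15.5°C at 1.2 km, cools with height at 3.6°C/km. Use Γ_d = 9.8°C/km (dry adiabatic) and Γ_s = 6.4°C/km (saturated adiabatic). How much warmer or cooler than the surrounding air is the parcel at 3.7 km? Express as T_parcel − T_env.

-11.08°C (parcel cooler than environment)

Parcel:
  Dry to 2400 m: -9.8 × 1.2 km = -11.76°C, so T = 3.74°C.
  Saturated to 3700 m: -6.4 × 1.3 km = -8.32°C, so T = -4.58°C.
Environment:
  Environment to 3700 m: -3.6 × 2.5 km = -9°C, so T = 6.5°C.
T_parcel − T_env = -4.58 − 6.5 = -11.08°C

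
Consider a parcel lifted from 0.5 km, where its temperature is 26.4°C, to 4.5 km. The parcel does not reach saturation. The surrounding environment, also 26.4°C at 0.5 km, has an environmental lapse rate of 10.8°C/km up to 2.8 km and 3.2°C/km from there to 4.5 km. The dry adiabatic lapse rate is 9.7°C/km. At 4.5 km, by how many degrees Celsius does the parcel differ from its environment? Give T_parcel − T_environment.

Parcel:
  500–4500 m, dry: Δz = 4 km ⇒ ΔT = -38.8°C; T = -12.4°C
Environment:
  500–2800 m, environment, lower layer: Δz = 2.3 km ⇒ ΔT = -24.84°C; T = 1.56°C
  2800–4500 m, environment, upper layer: Δz = 1.7 km ⇒ ΔT = -5.44°C; T = -3.88°C
T_parcel − T_env = -12.4 − (-3.88) = -8.52°C

-8.52°C (parcel cooler than environment)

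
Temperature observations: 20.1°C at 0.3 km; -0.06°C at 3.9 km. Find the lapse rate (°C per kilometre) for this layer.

5.6°C/km

Γ = −ΔT/Δz = (20.1 − (-0.06)) / (3900 − 300) m
  = 20.16°C / 3.6 km = 5.6°C/km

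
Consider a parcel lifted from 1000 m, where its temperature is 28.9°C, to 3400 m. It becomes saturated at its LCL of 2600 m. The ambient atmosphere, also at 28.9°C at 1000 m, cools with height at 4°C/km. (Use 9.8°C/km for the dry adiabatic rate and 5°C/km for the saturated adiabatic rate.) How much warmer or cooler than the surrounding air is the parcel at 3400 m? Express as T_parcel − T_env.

Parcel:
  1000 → 2600 m (dry, 9.8°C/km): ΔT = -9.8 × 1.6 = -15.68°C → T = 13.22°C
  2600 → 3400 m (saturated, 5°C/km): ΔT = -5 × 0.8 = -4°C → T = 9.22°C
Environment:
  1000 → 3400 m (environment, 4°C/km): ΔT = -4 × 2.4 = -9.6°C → T = 19.3°C
T_parcel − T_env = 9.22 − 19.3 = -10.08°C

-10.08°C (parcel cooler than environment)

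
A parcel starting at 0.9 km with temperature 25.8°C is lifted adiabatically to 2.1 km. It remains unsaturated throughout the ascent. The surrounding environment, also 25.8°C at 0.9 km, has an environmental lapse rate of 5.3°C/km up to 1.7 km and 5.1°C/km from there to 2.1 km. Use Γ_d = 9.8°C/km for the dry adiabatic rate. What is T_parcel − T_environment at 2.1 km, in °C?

Parcel:
  900–2100 m, dry: Δz = 1.2 km ⇒ ΔT = -11.76°C; T = 14.04°C
Environment:
  900–1700 m, environment, lower layer: Δz = 0.8 km ⇒ ΔT = -4.24°C; T = 21.56°C
  1700–2100 m, environment, upper layer: Δz = 0.4 km ⇒ ΔT = -2.04°C; T = 19.52°C
T_parcel − T_env = 14.04 − 19.52 = -5.48°C

-5.48°C (parcel cooler than environment)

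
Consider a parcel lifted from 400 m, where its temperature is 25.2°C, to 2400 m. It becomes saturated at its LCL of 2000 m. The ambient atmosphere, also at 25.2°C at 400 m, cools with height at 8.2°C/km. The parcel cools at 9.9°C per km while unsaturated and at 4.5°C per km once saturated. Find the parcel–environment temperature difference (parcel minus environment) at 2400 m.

-1.24°C (parcel cooler than environment)

Parcel:
  From 400 m to 2000 m (dry): cools by 9.9 × 1.6 = 15.84°C, giving 9.36°C.
  From 2000 m to 2400 m (saturated): cools by 4.5 × 0.4 = 1.8°C, giving 7.56°C.
Environment:
  From 400 m to 2400 m (environment): cools by 8.2 × 2 = 16.4°C, giving 8.8°C.
T_parcel − T_env = 7.56 − 8.8 = -1.24°C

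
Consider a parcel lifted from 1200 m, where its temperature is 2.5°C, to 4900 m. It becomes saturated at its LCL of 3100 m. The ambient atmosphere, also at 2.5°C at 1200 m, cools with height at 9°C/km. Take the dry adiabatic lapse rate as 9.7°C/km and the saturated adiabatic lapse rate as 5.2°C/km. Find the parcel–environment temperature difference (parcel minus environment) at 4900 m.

Parcel:
  From 1200 m to 3100 m (dry): cools by 9.7 × 1.9 = 18.43°C, giving -15.93°C.
  From 3100 m to 4900 m (saturated): cools by 5.2 × 1.8 = 9.36°C, giving -25.29°C.
Environment:
  From 1200 m to 4900 m (environment): cools by 9 × 3.7 = 33.3°C, giving -30.8°C.
T_parcel − T_env = -25.29 − (-30.8) = +5.51°C

+5.51°C (parcel warmer than environment)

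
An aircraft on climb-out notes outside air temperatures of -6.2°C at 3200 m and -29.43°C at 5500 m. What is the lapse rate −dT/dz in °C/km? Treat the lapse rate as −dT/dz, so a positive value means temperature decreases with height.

Γ = −ΔT/Δz = (-6.2 − (-29.43)) / (5500 − 3200) m
  = 23.23°C / 2.3 km = 10.1°C/km

10.1°C/km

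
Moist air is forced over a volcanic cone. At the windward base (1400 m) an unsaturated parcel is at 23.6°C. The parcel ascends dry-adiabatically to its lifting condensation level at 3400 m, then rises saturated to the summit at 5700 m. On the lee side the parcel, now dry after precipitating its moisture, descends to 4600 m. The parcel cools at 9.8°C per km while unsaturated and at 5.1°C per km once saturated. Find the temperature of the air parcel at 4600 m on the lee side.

1400 → 3400 m (dry, 9.8°C/km): ΔT = -9.8 × 2 = -19.6°C → T = 4°C
3400 → 5700 m (saturated, 5.1°C/km): ΔT = -5.1 × 2.3 = -11.73°C → T = -7.73°C
5700 → 4600 m (dry descent, 9.8°C/km): ΔT = +9.8 × 1.1 = +10.78°C → T = 3.05°C

3.05°C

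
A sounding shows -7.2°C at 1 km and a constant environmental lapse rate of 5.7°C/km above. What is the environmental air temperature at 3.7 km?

1000–3700 m, environmental: Δz = 2.7 km ⇒ ΔT = -15.39°C; T = -22.59°C

-22.59°C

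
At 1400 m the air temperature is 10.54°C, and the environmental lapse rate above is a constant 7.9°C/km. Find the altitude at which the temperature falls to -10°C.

4000 m

Height above start = (10.54 − (-10)) / 7.9 = 2.6 km
Altitude = 1400 m + 2600 m = 4000 m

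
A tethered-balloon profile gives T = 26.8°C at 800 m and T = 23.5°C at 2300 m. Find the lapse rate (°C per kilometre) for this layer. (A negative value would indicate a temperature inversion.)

Γ = −ΔT/Δz = (26.8 − 23.5) / (2300 − 800) m
  = 3.3°C / 1.5 km = 2.2°C/km

2.2°C/km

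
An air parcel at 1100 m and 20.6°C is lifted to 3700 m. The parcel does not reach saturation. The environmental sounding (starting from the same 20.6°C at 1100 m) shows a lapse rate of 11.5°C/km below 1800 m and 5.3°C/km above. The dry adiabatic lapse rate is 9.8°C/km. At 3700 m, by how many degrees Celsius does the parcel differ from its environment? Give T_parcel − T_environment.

-7.36°C (parcel cooler than environment)

Parcel:
  1100 → 3700 m (dry, 9.8°C/km): ΔT = -9.8 × 2.6 = -25.48°C → T = -4.88°C
Environment:
  1100 → 1800 m (environment, lower layer, 11.5°C/km): ΔT = -11.5 × 0.7 = -8.05°C → T = 12.55°C
  1800 → 3700 m (environment, upper layer, 5.3°C/km): ΔT = -5.3 × 1.9 = -10.07°C → T = 2.48°C
T_parcel − T_env = -4.88 − 2.48 = -7.36°C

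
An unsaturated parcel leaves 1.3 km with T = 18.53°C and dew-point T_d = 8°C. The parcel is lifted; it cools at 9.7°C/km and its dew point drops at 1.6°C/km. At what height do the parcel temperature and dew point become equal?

2.6 km

T and T_d converge at 9.7 − 1.6 = 8.1°C per km
Height above start = (18.53 − 8) / 8.1 = 1.3 km
LCL altitude = 1300 m + 1300 m = 2600 m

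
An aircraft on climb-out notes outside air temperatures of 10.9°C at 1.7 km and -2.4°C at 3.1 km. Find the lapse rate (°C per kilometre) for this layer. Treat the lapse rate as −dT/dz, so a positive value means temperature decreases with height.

9.5°C/km

Γ = −ΔT/Δz = (10.9 − (-2.4)) / (3100 − 1700) m
  = 13.3°C / 1.4 km = 9.5°C/km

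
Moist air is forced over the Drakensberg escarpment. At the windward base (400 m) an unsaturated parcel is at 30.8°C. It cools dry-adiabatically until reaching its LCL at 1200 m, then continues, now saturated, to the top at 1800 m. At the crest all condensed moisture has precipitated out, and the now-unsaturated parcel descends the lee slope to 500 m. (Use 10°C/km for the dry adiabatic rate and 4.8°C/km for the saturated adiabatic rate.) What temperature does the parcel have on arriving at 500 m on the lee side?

Dry to 1200 m: -10 × 0.8 km = -8°C, so T = 22.8°C.
Saturated to 1800 m: -4.8 × 0.6 km = -2.88°C, so T = 19.92°C.
Dry descent to 500 m: +10 × 1.3 km = +13°C, so T = 32.92°C.

32.92°C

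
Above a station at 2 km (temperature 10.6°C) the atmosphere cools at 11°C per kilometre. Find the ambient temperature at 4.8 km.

-20.2°C

2000–4800 m, environmental: Δz = 2.8 km ⇒ ΔT = -30.8°C; T = -20.2°C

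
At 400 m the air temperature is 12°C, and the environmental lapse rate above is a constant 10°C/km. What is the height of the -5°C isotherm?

Height above start = (12 − (-5)) / 10 = 1.7 km
Altitude = 400 m + 1700 m = 2100 m

2100 m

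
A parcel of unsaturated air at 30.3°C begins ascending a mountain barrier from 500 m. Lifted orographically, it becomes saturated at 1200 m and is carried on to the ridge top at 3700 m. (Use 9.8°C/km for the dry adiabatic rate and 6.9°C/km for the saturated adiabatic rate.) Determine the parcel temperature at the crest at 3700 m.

6.19°C

From 500 m to 1200 m (dry): cools by 9.8 × 0.7 = 6.86°C, giving 23.44°C.
From 1200 m to 3700 m (saturated): cools by 6.9 × 2.5 = 17.25°C, giving 6.19°C.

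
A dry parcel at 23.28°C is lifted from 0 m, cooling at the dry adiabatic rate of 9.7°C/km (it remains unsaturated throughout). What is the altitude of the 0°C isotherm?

2400 m

Height above start = (23.28 − 0) / 9.7 = 2.4 km
Altitude = 0 m + 2400 m = 2400 m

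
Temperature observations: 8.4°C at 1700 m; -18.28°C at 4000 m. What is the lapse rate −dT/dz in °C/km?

Γ = −ΔT/Δz = (8.4 − (-18.28)) / (4000 − 1700) m
  = 26.68°C / 2.3 km = 11.6°C/km

11.6°C/km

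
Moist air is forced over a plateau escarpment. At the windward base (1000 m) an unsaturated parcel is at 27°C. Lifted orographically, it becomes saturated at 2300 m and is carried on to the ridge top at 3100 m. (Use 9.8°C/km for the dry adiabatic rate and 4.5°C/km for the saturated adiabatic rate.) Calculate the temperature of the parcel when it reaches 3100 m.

10.66°C

From 1000 m to 2300 m (dry): cools by 9.8 × 1.3 = 12.74°C, giving 14.26°C.
From 2300 m to 3100 m (saturated): cools by 4.5 × 0.8 = 3.6°C, giving 10.66°C.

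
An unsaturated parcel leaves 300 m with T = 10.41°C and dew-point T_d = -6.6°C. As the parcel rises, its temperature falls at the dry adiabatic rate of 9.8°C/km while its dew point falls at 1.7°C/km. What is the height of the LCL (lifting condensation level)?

T and T_d converge at 9.8 − 1.7 = 8.1°C per km
Height above start = (10.41 − (-6.6)) / 8.1 = 2.1 km
LCL altitude = 300 m + 2100 m = 2400 m

2400 m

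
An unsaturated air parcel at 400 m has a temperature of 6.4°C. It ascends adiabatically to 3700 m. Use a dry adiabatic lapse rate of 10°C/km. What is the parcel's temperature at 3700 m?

-26.6°C

Dry adiabatic to 3700 m: -10 × 3.3 km = -33°C, so T = -26.6°C.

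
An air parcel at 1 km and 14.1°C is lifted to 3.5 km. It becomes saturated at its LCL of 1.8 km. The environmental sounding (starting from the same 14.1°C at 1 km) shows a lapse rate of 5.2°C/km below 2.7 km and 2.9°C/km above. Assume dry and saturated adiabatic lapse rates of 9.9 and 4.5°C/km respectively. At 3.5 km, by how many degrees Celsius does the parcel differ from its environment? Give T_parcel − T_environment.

Parcel:
  From 1000 m to 1800 m (dry): cools by 9.9 × 0.8 = 7.92°C, giving 6.18°C.
  From 1800 m to 3500 m (saturated): cools by 4.5 × 1.7 = 7.65°C, giving -1.47°C.
Environment:
  From 1000 m to 2700 m (environment, lower layer): cools by 5.2 × 1.7 = 8.84°C, giving 5.26°C.
  From 2700 m to 3500 m (environment, upper layer): cools by 2.9 × 0.8 = 2.32°C, giving 2.94°C.
T_parcel − T_env = -1.47 − 2.94 = -4.41°C

-4.41°C (parcel cooler than environment)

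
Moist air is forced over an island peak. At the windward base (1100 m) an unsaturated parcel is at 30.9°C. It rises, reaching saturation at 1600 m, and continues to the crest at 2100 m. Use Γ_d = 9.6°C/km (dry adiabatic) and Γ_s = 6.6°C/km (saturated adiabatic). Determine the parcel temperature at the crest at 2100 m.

22.8°C

1100 → 1600 m (dry, 9.6°C/km): ΔT = -9.6 × 0.5 = -4.8°C → T = 26.1°C
1600 → 2100 m (saturated, 6.6°C/km): ΔT = -6.6 × 0.5 = -3.3°C → T = 22.8°C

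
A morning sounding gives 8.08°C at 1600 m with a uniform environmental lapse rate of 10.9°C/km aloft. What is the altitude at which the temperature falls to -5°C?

Height above start = (8.08 − (-5)) / 10.9 = 1.2 km
Altitude = 1600 m + 1200 m = 2800 m

2800 m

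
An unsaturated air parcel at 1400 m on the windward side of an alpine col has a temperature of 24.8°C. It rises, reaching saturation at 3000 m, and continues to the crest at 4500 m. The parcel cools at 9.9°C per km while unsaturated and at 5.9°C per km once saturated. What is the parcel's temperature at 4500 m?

0.11°C

1400–3000 m, dry: Δz = 1.6 km ⇒ ΔT = -15.84°C; T = 8.96°C
3000–4500 m, saturated: Δz = 1.5 km ⇒ ΔT = -8.85°C; T = 0.11°C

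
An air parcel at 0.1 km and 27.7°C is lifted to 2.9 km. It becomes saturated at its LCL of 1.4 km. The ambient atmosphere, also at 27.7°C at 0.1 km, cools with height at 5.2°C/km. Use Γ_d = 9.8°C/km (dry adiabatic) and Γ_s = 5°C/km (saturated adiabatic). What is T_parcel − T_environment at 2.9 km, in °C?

Parcel:
  100 → 1400 m (dry, 9.8°C/km): ΔT = -9.8 × 1.3 = -12.74°C → T = 14.96°C
  1400 → 2900 m (saturated, 5°C/km): ΔT = -5 × 1.5 = -7.5°C → T = 7.46°C
Environment:
  100 → 2900 m (environment, 5.2°C/km): ΔT = -5.2 × 2.8 = -14.56°C → T = 13.14°C
T_parcel − T_env = 7.46 − 13.14 = -5.68°C

-5.68°C (parcel cooler than environment)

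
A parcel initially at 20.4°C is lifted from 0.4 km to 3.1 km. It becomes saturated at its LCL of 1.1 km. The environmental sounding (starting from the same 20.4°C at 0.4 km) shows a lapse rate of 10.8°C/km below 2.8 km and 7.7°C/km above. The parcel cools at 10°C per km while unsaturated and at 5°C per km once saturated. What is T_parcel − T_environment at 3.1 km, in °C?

+11.23°C (parcel warmer than environment)

Parcel:
  400 → 1100 m (dry, 10°C/km): ΔT = -10 × 0.7 = -7°C → T = 13.4°C
  1100 → 3100 m (saturated, 5°C/km): ΔT = -5 × 2 = -10°C → T = 3.4°C
Environment:
  400 → 2800 m (environment, lower layer, 10.8°C/km): ΔT = -10.8 × 2.4 = -25.92°C → T = -5.52°C
  2800 → 3100 m (environment, upper layer, 7.7°C/km): ΔT = -7.7 × 0.3 = -2.31°C → T = -7.83°C
T_parcel − T_env = 3.4 − (-7.83) = +11.23°C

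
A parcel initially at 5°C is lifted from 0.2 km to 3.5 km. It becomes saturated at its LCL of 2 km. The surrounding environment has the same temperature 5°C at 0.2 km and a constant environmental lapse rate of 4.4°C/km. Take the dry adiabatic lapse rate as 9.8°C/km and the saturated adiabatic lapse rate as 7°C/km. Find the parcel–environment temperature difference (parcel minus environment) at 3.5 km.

-13.62°C (parcel cooler than environment)

Parcel:
  200–2000 m, dry: Δz = 1.8 km ⇒ ΔT = -17.64°C; T = -12.64°C
  2000–3500 m, saturated: Δz = 1.5 km ⇒ ΔT = -10.5°C; T = -23.14°C
Environment:
  200–3500 m, environment: Δz = 3.3 km ⇒ ΔT = -14.52°C; T = -9.52°C
T_parcel − T_env = -23.14 − (-9.52) = -13.62°C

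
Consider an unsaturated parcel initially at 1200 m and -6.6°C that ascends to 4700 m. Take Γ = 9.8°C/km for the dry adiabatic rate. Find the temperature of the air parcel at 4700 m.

-40.9°C

1200 → 4700 m (dry adiabatic, 9.8°C/km): ΔT = -9.8 × 3.5 = -34.3°C → T = -40.9°C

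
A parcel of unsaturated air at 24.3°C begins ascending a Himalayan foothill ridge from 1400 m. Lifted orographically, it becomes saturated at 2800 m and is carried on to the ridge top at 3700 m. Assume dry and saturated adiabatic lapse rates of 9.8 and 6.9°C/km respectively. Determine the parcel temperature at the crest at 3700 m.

4.37°C

1400 → 2800 m (dry, 9.8°C/km): ΔT = -9.8 × 1.4 = -13.72°C → T = 10.58°C
2800 → 3700 m (saturated, 6.9°C/km): ΔT = -6.9 × 0.9 = -6.21°C → T = 4.37°C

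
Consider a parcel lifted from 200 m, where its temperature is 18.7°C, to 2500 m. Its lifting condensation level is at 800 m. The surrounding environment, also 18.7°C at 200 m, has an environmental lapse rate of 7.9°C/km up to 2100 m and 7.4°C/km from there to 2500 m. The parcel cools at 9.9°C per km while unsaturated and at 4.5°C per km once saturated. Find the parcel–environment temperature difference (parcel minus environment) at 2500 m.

Parcel:
  Dry to 800 m: -9.9 × 0.6 km = -5.94°C, so T = 12.76°C.
  Saturated to 2500 m: -4.5 × 1.7 km = -7.65°C, so T = 5.11°C.
Environment:
  Environment, lower layer to 2100 m: -7.9 × 1.9 km = -15.01°C, so T = 3.69°C.
  Environment, upper layer to 2500 m: -7.4 × 0.4 km = -2.96°C, so T = 0.73°C.
T_parcel − T_env = 5.11 − 0.73 = +4.38°C

+4.38°C (parcel warmer than environment)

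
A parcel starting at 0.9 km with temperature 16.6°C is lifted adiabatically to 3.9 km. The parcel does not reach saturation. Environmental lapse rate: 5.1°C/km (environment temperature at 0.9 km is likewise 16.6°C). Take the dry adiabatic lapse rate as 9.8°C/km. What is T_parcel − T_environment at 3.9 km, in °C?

Parcel:
  From 900 m to 3900 m (dry): cools by 9.8 × 3 = 29.4°C, giving -12.8°C.
Environment:
  From 900 m to 3900 m (environment): cools by 5.1 × 3 = 15.3°C, giving 1.3°C.
T_parcel − T_env = -12.8 − 1.3 = -14.1°C

-14.1°C (parcel cooler than environment)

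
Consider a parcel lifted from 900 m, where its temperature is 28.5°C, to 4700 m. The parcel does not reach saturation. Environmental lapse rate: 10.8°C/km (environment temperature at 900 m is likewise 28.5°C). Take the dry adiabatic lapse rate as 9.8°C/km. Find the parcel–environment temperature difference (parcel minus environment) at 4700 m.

Parcel:
  From 900 m to 4700 m (dry): cools by 9.8 × 3.8 = 37.24°C, giving -8.74°C.
Environment:
  From 900 m to 4700 m (environment): cools by 10.8 × 3.8 = 41.04°C, giving -12.54°C.
T_parcel − T_env = -8.74 − (-12.54) = +3.8°C

+3.8°C (parcel warmer than environment)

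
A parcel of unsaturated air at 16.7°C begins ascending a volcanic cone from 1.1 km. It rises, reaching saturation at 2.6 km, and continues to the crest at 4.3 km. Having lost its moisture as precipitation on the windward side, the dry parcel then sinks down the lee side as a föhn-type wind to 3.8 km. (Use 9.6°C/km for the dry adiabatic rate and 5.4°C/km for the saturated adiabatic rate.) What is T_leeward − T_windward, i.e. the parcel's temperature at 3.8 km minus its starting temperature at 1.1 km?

-18.78°C

1100–2600 m, dry: Δz = 1.5 km ⇒ ΔT = -14.4°C; T = 2.3°C
2600–4300 m, saturated: Δz = 1.7 km ⇒ ΔT = -9.18°C; T = -6.88°C
4300–3800 m, dry descent: Δz = 0.5 km ⇒ ΔT = +4.8°C; T = -2.08°C
Net change vs windward start: -2.08 − 16.7 = -18.78°C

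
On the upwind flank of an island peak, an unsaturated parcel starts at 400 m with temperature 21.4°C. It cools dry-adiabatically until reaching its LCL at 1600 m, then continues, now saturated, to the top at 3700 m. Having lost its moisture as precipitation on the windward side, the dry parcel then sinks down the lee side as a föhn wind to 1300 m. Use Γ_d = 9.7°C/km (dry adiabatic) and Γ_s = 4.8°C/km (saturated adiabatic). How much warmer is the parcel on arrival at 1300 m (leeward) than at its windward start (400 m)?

400 → 1600 m (dry, 9.7°C/km): ΔT = -9.7 × 1.2 = -11.64°C → T = 9.76°C
1600 → 3700 m (saturated, 4.8°C/km): ΔT = -4.8 × 2.1 = -10.08°C → T = -0.32°C
3700 → 1300 m (dry descent, 9.7°C/km): ΔT = +9.7 × 2.4 = +23.28°C → T = 22.96°C
Net change vs windward start: 22.96 − 21.4 = +1.56°C

+1.56°C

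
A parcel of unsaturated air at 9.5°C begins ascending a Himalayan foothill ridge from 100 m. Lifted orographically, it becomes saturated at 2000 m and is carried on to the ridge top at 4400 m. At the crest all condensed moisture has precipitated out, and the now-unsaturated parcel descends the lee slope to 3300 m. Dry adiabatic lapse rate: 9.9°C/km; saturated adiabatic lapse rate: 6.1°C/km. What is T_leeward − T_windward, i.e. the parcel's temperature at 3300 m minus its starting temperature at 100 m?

From 100 m to 2000 m (dry): cools by 9.9 × 1.9 = 18.81°C, giving -9.31°C.
From 2000 m to 4400 m (saturated): cools by 6.1 × 2.4 = 14.64°C, giving -23.95°C.
From 4400 m to 3300 m (dry descent): warms by 9.9 × 1.1 = 10.89°C, giving -13.06°C.
Net change vs windward start: -13.06 − 9.5 = -22.56°C

-22.56°C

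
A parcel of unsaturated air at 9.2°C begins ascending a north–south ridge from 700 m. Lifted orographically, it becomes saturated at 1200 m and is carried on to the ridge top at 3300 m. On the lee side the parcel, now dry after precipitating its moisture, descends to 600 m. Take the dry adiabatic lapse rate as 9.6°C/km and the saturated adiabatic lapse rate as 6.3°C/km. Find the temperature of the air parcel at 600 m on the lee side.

17.09°C

700 → 1200 m (dry, 9.6°C/km): ΔT = -9.6 × 0.5 = -4.8°C → T = 4.4°C
1200 → 3300 m (saturated, 6.3°C/km): ΔT = -6.3 × 2.1 = -13.23°C → T = -8.83°C
3300 → 600 m (dry descent, 9.6°C/km): ΔT = +9.6 × 2.7 = +25.92°C → T = 17.09°C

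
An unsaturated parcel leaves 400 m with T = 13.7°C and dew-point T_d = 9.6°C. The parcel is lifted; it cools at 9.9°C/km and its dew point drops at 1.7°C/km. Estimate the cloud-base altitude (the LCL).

T and T_d converge at 9.9 − 1.7 = 8.2°C per km
Height above start = (13.7 − 9.6) / 8.2 = 0.5 km
LCL altitude = 400 m + 500 m = 900 m

900 m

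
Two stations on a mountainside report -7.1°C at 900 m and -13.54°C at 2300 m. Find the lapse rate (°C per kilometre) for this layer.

Γ = −ΔT/Δz = (-7.1 − (-13.54)) / (2300 − 900) m
  = 6.44°C / 1.4 km = 4.6°C/km

4.6°C/km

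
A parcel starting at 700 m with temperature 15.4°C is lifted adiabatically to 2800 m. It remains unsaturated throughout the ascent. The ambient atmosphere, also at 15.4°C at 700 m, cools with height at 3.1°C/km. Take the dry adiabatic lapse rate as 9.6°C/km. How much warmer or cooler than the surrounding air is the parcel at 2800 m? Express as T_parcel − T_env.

Parcel:
  Dry to 2800 m: -9.6 × 2.1 km = -20.16°C, so T = -4.76°C.
Environment:
  Environment to 2800 m: -3.1 × 2.1 km = -6.51°C, so T = 8.89°C.
T_parcel − T_env = -4.76 − 8.89 = -13.65°C

-13.65°C (parcel cooler than environment)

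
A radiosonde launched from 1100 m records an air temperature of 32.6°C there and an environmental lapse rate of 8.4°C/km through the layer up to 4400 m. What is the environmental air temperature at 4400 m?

4.88°C

Environmental to 4400 m: -8.4 × 3.3 km = -27.72°C, so T = 4.88°C.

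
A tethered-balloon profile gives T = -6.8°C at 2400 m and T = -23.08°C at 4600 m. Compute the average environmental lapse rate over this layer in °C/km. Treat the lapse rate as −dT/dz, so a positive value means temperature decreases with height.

7.4°C/km

Γ = −ΔT/Δz = (-6.8 − (-23.08)) / (4600 − 2400) m
  = 16.28°C / 2.2 km = 7.4°C/km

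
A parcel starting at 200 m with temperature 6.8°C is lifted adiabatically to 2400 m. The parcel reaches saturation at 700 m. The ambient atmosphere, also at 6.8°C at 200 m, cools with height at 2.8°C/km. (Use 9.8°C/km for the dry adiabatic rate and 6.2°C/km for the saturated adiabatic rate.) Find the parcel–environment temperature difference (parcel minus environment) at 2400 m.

-9.28°C (parcel cooler than environment)

Parcel:
  200 → 700 m (dry, 9.8°C/km): ΔT = -9.8 × 0.5 = -4.9°C → T = 1.9°C
  700 → 2400 m (saturated, 6.2°C/km): ΔT = -6.2 × 1.7 = -10.54°C → T = -8.64°C
Environment:
  200 → 2400 m (environment, 2.8°C/km): ΔT = -2.8 × 2.2 = -6.16°C → T = 0.64°C
T_parcel − T_env = -8.64 − 0.64 = -9.28°C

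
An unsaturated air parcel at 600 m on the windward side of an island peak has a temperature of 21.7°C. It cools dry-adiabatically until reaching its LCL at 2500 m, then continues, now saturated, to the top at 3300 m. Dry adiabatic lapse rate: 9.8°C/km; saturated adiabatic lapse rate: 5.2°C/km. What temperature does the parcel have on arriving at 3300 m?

Dry to 2500 m: -9.8 × 1.9 km = -18.62°C, so T = 3.08°C.
Saturated to 3300 m: -5.2 × 0.8 km = -4.16°C, so T = -1.08°C.

-1.08°C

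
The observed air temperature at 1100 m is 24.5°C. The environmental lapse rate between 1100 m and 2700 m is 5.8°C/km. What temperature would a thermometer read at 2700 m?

15.22°C

1100–2700 m, environmental: Δz = 1.6 km ⇒ ΔT = -9.28°C; T = 15.22°C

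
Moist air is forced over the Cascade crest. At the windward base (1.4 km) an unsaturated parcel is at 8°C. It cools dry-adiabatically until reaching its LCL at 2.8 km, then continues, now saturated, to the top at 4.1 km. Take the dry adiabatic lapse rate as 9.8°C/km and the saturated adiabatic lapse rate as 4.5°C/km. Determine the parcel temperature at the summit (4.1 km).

-11.57°C

From 1400 m to 2800 m (dry): cools by 9.8 × 1.4 = 13.72°C, giving -5.72°C.
From 2800 m to 4100 m (saturated): cools by 4.5 × 1.3 = 5.85°C, giving -11.57°C.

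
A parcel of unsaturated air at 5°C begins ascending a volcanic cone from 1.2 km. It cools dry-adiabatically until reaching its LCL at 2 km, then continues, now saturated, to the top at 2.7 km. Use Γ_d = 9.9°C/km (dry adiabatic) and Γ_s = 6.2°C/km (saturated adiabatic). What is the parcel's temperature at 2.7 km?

1200 → 2000 m (dry, 9.9°C/km): ΔT = -9.9 × 0.8 = -7.92°C → T = -2.92°C
2000 → 2700 m (saturated, 6.2°C/km): ΔT = -6.2 × 0.7 = -4.34°C → T = -7.26°C

-7.26°C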